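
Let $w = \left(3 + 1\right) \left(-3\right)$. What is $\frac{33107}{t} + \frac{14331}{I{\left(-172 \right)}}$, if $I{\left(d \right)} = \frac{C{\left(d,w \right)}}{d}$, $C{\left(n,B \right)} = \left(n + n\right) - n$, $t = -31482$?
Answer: $\frac{451135435}{31482} \approx 14330.0$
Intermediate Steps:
$w = -12$ ($w = 4 \left(-3\right) = -12$)
$C{\left(n,B \right)} = n$ ($C{\left(n,B \right)} = 2 n - n = n$)
$I{\left(d \right)} = 1$ ($I{\left(d \right)} = \frac{d}{d} = 1$)
$\frac{33107}{t} + \frac{14331}{I{\left(-172 \right)}} = \frac{33107}{-31482} + \frac{14331}{1} = 33107 \left(- \frac{1}{31482}\right) + 14331 \cdot 1 = - \frac{33107}{31482} + 14331 = \frac{451135435}{31482}$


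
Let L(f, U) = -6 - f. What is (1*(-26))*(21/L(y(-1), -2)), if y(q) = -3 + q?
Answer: 273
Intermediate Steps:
(1*(-26))*(21/L(y(-1), -2)) = (1*(-26))*(21/(-6 - (-3 - 1))) = -546/(-6 - 1*(-4)) = -546/(-6 + 4) = -546/(-2) = -546*(-1)/2 = -26*(-21/2) = 273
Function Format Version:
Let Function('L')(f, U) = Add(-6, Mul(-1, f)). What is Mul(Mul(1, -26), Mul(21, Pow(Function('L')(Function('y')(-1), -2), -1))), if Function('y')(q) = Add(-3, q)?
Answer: 273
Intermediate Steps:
Mul(Mul(1, -26), Mul(21, Pow(Function('L')(Function('y')(-1), -2), -1))) = Mul(Mul(1, -26), Mul(21, Pow(Add(-6, Mul(-1, Add(-3, -1))), -1))) = Mul(-26, Mul(21, Pow(Add(-6, Mul(-1, -4)), -1))) = Mul(-26, Mul(21, Pow(Add(-6, 4), -1))) = Mul(-26, Mul(21, Pow(-2, -1))) = Mul(-26, Mul(21, Rational(-1, 2))) = Mul(-26, Rational(-21, 2)) = 273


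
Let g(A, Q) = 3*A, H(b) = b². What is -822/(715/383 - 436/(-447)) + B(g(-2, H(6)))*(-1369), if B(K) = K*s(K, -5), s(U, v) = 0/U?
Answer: -140727222/486593 ≈ -289.21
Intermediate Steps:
s(U, v) = 0
B(K) = 0 (B(K) = K*0 = 0)
-822/(715/383 - 436/(-447)) + B(g(-2, H(6)))*(-1369) = -822/(715/383 - 436/(-447)) + 0*(-1369) = -822/(715*(1/383) - 436*(-1/447)) + 0 = -822/(715/383 + 436/447) + 0 = -822/486593/171201 + 0 = -822*171201/486593 + 0 = -140727222/486593 + 0 = -140727222/486593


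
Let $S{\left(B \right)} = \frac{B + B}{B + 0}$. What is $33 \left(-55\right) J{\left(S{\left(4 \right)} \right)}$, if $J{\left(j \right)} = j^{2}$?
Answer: $-7260$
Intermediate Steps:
$S{\left(B \right)} = 2$ ($S{\left(B \right)} = \frac{2 B}{B} = 2$)
$33 \left(-55\right) J{\left(S{\left(4 \right)} \right)} = 33 \left(-55\right) 2^{2} = \left(-1815\right) 4 = -7260$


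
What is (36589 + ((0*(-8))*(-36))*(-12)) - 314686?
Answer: -278097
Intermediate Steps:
(36589 + ((0*(-8))*(-36))*(-12)) - 314686 = (36589 + (0*(-36))*(-12)) - 314686 = (36589 + 0*(-12)) - 314686 = (36589 + 0) - 314686 = 36589 - 314686 = -278097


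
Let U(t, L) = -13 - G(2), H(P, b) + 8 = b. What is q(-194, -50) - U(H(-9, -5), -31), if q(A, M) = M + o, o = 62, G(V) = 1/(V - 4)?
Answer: 49/2 ≈ 24.500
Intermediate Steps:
G(V) = 1/(-4 + V)
H(P, b) = -8 + b
q(A, M) = 62 + M (q(A, M) = M + 62 = 62 + M)
U(t, L) = -25/2 (U(t, L) = -13 - 1/(-4 + 2) = -13 - 1/(-2) = -13 - 1*(-1/2) = -13 + 1/2 = -25/2)
q(-194, -50) - U(H(-9, -5), -31) = (62 - 50) - 1*(-25/2) = 12 + 25/2 = 49/2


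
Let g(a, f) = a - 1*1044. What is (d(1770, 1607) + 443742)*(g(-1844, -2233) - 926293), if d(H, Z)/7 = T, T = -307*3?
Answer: -406326205395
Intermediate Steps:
g(a, f) = -1044 + a (g(a, f) = a - 1044 = -1044 + a)
T = -921
d(H, Z) = -6447 (d(H, Z) = 7*(-921) = -6447)
(d(1770, 1607) + 443742)*(g(-1844, -2233) - 926293) = (-6447 + 443742)*((-1044 - 1844) - 926293) = 437295*(-2888 - 926293) = 437295*(-929181) = -406326205395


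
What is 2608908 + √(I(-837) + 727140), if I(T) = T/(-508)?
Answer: 2608908 + √46912270539/254 ≈ 2.6098e+6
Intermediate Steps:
I(T) = -T/508 (I(T) = T*(-1/508) = -T/508)
2608908 + √(I(-837) + 727140) = 2608908 + √(-1/508*(-837) + 727140) = 2608908 + √(837/508 + 727140) = 2608908 + √(369387957/508) = 2608908 + √46912270539/254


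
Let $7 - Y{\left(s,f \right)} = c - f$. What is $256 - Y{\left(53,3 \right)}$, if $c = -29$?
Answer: $217$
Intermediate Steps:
$Y{\left(s,f \right)} = 36 + f$ ($Y{\left(s,f \right)} = 7 - \left(-29 - f\right) = 7 + \left(29 + f\right) = 36 + f$)
$256 - Y{\left(53,3 \right)} = 256 - \left(36 + 3\right) = 256 - 39 = 217$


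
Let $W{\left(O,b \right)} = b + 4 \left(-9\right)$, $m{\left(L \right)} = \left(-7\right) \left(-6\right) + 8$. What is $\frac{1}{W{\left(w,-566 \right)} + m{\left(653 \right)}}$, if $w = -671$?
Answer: $- \frac{1}{552} \approx -0.0018116$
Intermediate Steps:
$m{\left(L \right)} = 50$ ($m{\left(L \right)} = 42 + 8 = 50$)
$W{\left(O,b \right)} = -36 + b$ ($W{\left(O,b \right)} = b - 36 = -36 + b$)
$\frac{1}{W{\left(w,-566 \right)} + m{\left(653 \right)}} = \frac{1}{\left(-36 - 566\right) + 50} = \frac{1}{-602 + 50} = \frac{1}{-552} = - \frac{1}{552}$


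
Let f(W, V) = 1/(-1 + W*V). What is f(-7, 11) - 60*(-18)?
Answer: 84239/78 ≈ 1080.0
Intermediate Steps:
f(W, V) = 1/(-1 + V*W)
f(-7, 11) - 60*(-18) = 1/(-1 + 11*(-7)) - 60*(-18) = 1/(-1 - 77) + 1080 = 1/(-78) + 1080 = -1/78 + 1080 = 84239/78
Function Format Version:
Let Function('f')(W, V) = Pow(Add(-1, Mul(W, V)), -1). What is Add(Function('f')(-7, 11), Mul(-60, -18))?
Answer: Rational(84239, 78) ≈ 1080.0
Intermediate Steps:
Function('f')(W, V) = Pow(Add(-1, Mul(V, W)), -1)
Add(Function('f')(-7, 11), Mul(-60, -18)) = Add(Pow(Add(-1, Mul(11, -7)), -1), Mul(-60, -18)) = Add(Pow(Add(-1, -77), -1), 1080) = Add(Pow(-78, -1), 1080) = Add(Rational(-1, 78), 1080) = Rational(84239, 78)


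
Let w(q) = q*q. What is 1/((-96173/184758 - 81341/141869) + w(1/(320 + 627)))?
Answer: -258314821429098/282567157102963 ≈ -0.91417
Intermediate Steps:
w(q) = q²
1/((-96173/184758 - 81341/141869) + w(1/(320 + 627))) = 1/((-96173/184758 - 81341/141869) + (1/(320 + 627))²) = 1/((-96173*1/184758 - 81341*1/141869) + (1/947)²) = 1/((-13739/26394 - 6257/10913) + (1/947)²) = 1/(-315080965/288037722 + 1/896809) = 1/(-282567157102963/258314821429098) = -258314821429098/282567157102963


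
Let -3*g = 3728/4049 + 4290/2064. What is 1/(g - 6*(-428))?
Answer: 1392856/3575461719 ≈ 0.00038956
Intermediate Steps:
g = -1392489/1392856 (g = -(3728/4049 + 4290/2064)/3 = -(3728*(1/4049) + 4290*(1/2064))/3 = -(3728/4049 + 715/344)/3 = -1/3*4177467/1392856 = -1392489/1392856 ≈ -0.99974)
1/(g - 6*(-428)) = 1/(-1392489/1392856 - 6*(-428)) = 1/(-1392489/1392856 + 2568) = 1/(3575461719/1392856) = 1392856/3575461719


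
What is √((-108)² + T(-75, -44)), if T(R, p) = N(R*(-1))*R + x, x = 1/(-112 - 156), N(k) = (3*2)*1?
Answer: √201358517/134 ≈ 105.90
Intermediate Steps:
N(k) = 6 (N(k) = 6*1 = 6)
x = -1/268 (x = 1/(-268) = -1/268 ≈ -0.0037313)
T(R, p) = -1/268 + 6*R (T(R, p) = 6*R - 1/268 = -1/268 + 6*R)
√((-108)² + T(-75, -44)) = √((-108)² + (-1/268 + 6*(-75))) = √(11664 + (-1/268 - 450)) = √(11664 - 120601/268) = √(3005351/268) = √201358517/134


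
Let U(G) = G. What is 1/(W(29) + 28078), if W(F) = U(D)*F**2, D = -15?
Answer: 1/15463 ≈ 6.4670e-5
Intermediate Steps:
W(F) = -15*F**2
1/(W(29) + 28078) = 1/(-15*29**2 + 28078) = 1/(-15*841 + 28078) = 1/(-12615 + 28078) = 1/15463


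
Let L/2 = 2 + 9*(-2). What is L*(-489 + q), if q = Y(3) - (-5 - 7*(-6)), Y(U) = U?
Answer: 16736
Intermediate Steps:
q = -34 (q = 3 - (-5 - 7*(-6)) = 3 - (-5 + 42) = 3 - 1*37 = 3 - 37 = -34)
L = -32 (L = 2*(2 + 9*(-2)) = 2*(2 - 18) = 2*(-16) = -32)
L*(-489 + q) = -32*(-489 - 34) = -32*(-523) = 16736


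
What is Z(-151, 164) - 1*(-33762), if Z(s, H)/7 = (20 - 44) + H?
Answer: 34742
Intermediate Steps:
Z(s, H) = -168 + 7*H (Z(s, H) = 7*((20 - 44) + H) = 7*(-24 + H) = -168 + 7*H)
Z(-151, 164) - 1*(-33762) = (-168 + 7*164) - 1*(-33762) = (-168 + 1148) + 33762 = 980 + 33762 = 34742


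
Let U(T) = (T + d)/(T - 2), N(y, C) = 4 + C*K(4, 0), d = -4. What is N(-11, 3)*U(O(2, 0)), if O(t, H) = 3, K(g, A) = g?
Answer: -16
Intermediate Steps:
N(y, C) = 4 + 4*C (N(y, C) = 4 + C*4 = 4 + 4*C)
U(T) = (-4 + T)/(-2 + T) (U(T) = (T - 4)/(T - 2) = (-4 + T)/(-2 + T))
N(-11, 3)*U(O(2, 0)) = (4 + 4*3)*((-4 + 3)/(-2 + 3)) = (4 + 12)*(-1/1) = 16*(1*(-1)) = 16*(-1) = -16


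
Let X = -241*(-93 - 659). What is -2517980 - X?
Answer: -2699212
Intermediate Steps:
X = 181232 (X = -241*(-752) = 181232)
-2517980 - X = -2517980 - 1*181232 = -2517980 - 181232 = -2699212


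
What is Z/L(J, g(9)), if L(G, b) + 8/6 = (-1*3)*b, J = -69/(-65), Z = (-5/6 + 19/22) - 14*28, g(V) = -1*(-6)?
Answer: 12935/638 ≈ 20.274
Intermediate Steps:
g(V) = 6
Z = -12935/33 (Z = (-5*⅙ + 19*(1/22)) - 392 = (-⅚ + 19/22) - 392 = 1/33 - 392 = -12935/33 ≈ -391.97)
J = 69/65 (J = -69*(-1/65) = 69/65 ≈ 1.0615)
L(G, b) = -4/3 - 3*b (L(G, b) = -4/3 + (-1*3)*b = -4/3 - 3*b)
Z/L(J, g(9)) = -12935/(33*(-4/3 - 3*6)) = -12935/(33*(-4/3 - 18)) = -12935/(33*(-58/3)) = -12935/33*(-3/58) = 12935/638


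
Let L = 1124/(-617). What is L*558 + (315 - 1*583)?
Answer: -792548/617 ≈ -1284.5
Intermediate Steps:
L = -1124/617 (L = 1124*(-1/617) = -1124/617 ≈ -1.8217)
L*558 + (315 - 1*583) = -1124/617*558 + (315 - 1*583) = -627192/617 + (315 - 583) = -627192/617 - 268 = -792548/617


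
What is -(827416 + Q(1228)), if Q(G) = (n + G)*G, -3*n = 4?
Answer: -7001288/3 ≈ -2.3338e+6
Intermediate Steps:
n = -4/3 (n = -⅓*4 = -4/3 ≈ -1.3333)
Q(G) = G*(-4/3 + G) (Q(G) = (-4/3 + G)*G = G*(-4/3 + G))
-(827416 + Q(1228)) = -(827416 + (⅓)*1228*(-4 + 3*1228)) = -(827416 + (⅓)*1228*(-4 + 3684)) = -(827416 + (⅓)*1228*3680) = -(827416 + 4519040/3) = -1*7001288/3 = -7001288/3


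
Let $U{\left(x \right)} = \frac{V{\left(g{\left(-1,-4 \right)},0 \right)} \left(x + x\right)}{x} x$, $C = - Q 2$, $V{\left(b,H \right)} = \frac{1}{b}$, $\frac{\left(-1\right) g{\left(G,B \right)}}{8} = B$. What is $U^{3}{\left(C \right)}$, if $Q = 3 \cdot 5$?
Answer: $- \frac{3375}{512} \approx -6.5918$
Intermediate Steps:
$g{\left(G,B \right)} = - 8 B$
$Q = 15$
$C = -30$ ($C = \left(-1\right) 15 \cdot 2 = \left(-15\right) 2 = -30$)
$U{\left(x \right)} = \frac{x}{16}$ ($U{\left(x \right)} = \frac{\frac{1}{\left(-8\right) \left(-4\right)} \left(x + x\right)}{x} x = \frac{\frac{1}{32} \cdot 2 x}{x} x = \frac{\frac{1}{16} x}{x} x = \frac{x}{16}$)
$U^{3}{\left(C \right)} = \left(\frac{1}{16} \left(-30\right)\right)^{3} = \left(- \frac{15}{8}\right)^{3} = - \frac{3375}{512}$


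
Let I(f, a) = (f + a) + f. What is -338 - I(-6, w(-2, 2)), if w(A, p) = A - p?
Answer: -322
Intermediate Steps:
I(f, a) = a + 2*f (I(f, a) = (a + f) + f = a + 2*f)
-338 - I(-6, w(-2, 2)) = -338 - ((-2 - 1*2) + 2*(-6)) = -338 - ((-2 - 2) - 12) = -338 - (-4 - 12) = -338 - 1*(-16) = -338 + 16 = -322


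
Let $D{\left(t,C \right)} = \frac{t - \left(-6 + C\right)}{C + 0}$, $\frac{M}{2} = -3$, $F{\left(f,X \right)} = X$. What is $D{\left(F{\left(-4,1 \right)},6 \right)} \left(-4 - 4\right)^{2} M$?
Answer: $-64$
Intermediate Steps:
$M = -6$ ($M = 2 \left(-3\right) = -6$)
$D{\left(t,C \right)} = \frac{6 + t - C}{C}$
$D{\left(F{\left(-4,1 \right)},6 \right)} \left(-4 - 4\right)^{2} M = \frac{6 + 1 - 6}{6} \left(-4 - 4\right)^{2} \left(-6\right) = \frac{6 + 1 - 6}{6} \left(-8\right)^{2} \left(-6\right) = \frac{1}{6} \cdot 1 \cdot 64 \left(-6\right) = \frac{1}{6} \cdot 64 \left(-6\right) = \frac{32}{3} \left(-6\right) = -64$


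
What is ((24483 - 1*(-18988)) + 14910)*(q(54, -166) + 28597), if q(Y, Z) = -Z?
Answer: 1679212703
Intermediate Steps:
((24483 - 1*(-18988)) + 14910)*(q(54, -166) + 28597) = ((24483 - 1*(-18988)) + 14910)*(-1*(-166) + 28597) = ((24483 + 18988) + 14910)*(166 + 28597) = (43471 + 14910)*28763 = 58381*28763 = 1679212703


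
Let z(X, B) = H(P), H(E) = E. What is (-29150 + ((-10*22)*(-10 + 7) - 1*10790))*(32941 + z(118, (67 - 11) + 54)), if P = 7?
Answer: -1294197440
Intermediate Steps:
z(X, B) = 7
(-29150 + ((-10*22)*(-10 + 7) - 1*10790))*(32941 + z(118, (67 - 11) + 54)) = (-29150 + ((-10*22)*(-10 + 7) - 1*10790))*(32941 + 7) = (-29150 + (-220*(-3) - 10790))*32948 = (-29150 + (660 - 10790))*32948 = (-29150 - 10130)*32948 = -39280*32948 = -1294197440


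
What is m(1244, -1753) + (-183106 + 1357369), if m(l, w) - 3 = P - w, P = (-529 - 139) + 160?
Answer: 1175511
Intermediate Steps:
P = -508 (P = -668 + 160 = -508)
m(l, w) = -505 - w (m(l, w) = 3 + (-508 - w) = -505 - w)
m(1244, -1753) + (-183106 + 1357369) = (-505 - 1*(-1753)) + (-183106 + 1357369) = (-505 + 1753) + 1174263 = 1248 + 1174263 = 1175511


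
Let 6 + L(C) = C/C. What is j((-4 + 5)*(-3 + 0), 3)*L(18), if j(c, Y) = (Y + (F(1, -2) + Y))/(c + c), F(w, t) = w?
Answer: 35/6 ≈ 5.8333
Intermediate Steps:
L(C) = -5 (L(C) = -6 + C/C = -6 + 1 = -5)
j(c, Y) = (1 + 2*Y)/(2*c) (j(c, Y) = (Y + (1 + Y))/(c + c) = (1 + 2*Y)/((2*c)) = (1 + 2*Y)*(1/(2*c)) = (1 + 2*Y)/(2*c))
j((-4 + 5)*(-3 + 0), 3)*L(18) = ((½ + 3)/(((-4 + 5)*(-3 + 0))))*(-5) = ((7/2)/(1*(-3)))*(-5) = ((7/2)/(-3))*(-5) = -⅓*7/2*(-5) = -7/6*(-5) = 35/6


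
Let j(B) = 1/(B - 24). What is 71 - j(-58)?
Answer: 5823/82 ≈ 71.012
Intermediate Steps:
j(B) = 1/(-24 + B)
71 - j(-58) = 71 - 1/(-24 - 58) = 71 - 1/(-82) = 71 - 1*(-1/82) = 71 + 1/82 = 5823/82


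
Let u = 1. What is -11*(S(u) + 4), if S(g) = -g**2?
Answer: -33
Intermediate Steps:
-11*(S(u) + 4) = -11*(-1*1**2 + 4) = -11*(-1*1 + 4) = -11*(-1 + 4) = -11*3 = -33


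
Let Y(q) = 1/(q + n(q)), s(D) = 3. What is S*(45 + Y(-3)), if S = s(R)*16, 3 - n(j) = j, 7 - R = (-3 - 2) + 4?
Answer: 2176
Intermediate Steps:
R = 8 (R = 7 - ((-3 - 2) + 4) = 7 - (-5 + 4) = 7 - 1*(-1) = 7 + 1 = 8)
n(j) = 3 - j
Y(q) = ⅓ (Y(q) = 1/(q + (3 - q)) = 1/3 = ⅓)
S = 48 (S = 3*16 = 48)
S*(45 + Y(-3)) = 48*(45 + ⅓) = 48*(136/3) = 2176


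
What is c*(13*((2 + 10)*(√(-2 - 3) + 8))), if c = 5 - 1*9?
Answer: -4992 - 624*I*√5 ≈ -4992.0 - 1395.3*I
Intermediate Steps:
c = -4 (c = 5 - 9 = -4)
c*(13*((2 + 10)*(√(-2 - 3) + 8))) = -52*(2 + 10)*(√(-2 - 3) + 8) = -52*12*(√(-5) + 8) = -52*12*(I*√5 + 8) = -52*12*(8 + I*√5) = -52*(96 + 12*I*√5) = -4*(1248 + 156*I*√5) = -4992 - 624*I*√5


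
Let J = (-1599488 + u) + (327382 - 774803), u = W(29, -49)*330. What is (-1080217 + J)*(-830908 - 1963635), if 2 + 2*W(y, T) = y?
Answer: 8726438384353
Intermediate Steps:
W(y, T) = -1 + y/2
u = 4455 (u = (-1 + (½)*29)*330 = (-1 + 29/2)*330 = (27/2)*330 = 4455)
J = -2042454 (J = (-1599488 + 4455) + (327382 - 774803) = -1595033 - 447421 = -2042454)
(-1080217 + J)*(-830908 - 1963635) = (-1080217 - 2042454)*(-830908 - 1963635) = -3122671*(-2794543) = 8726438384353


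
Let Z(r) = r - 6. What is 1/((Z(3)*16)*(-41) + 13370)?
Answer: 1/15338 ≈ 6.5198e-5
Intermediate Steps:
Z(r) = -6 + r
1/((Z(3)*16)*(-41) + 13370) = 1/(((-6 + 3)*16)*(-41) + 13370) = 1/(-3*16*(-41) + 13370) = 1/(-48*(-41) + 13370) = 1/(1968 + 13370) = 1/15338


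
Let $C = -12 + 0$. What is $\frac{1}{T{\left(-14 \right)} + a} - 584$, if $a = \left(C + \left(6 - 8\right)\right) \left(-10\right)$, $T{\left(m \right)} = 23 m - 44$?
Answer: $- \frac{131985}{226} \approx -584.0$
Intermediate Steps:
$C = -12$
$T{\left(m \right)} = -44 + 23 m$
$a = 140$ ($a = \left(-12 + \left(6 - 8\right)\right) \left(-10\right) = \left(-12 - 2\right) \left(-10\right) = \left(-14\right) \left(-10\right) = 140$)
$\frac{1}{T{\left(-14 \right)} + a} - 584 = \frac{1}{\left(-44 + 23 \left(-14\right)\right) + 140} - 584 = \frac{1}{\left(-44 - 322\right) + 140} - 584 = \frac{1}{-366 + 140} - 584 = \frac{1}{-226} - 584 = - \frac{1}{226} - 584 = - \frac{131985}{226}$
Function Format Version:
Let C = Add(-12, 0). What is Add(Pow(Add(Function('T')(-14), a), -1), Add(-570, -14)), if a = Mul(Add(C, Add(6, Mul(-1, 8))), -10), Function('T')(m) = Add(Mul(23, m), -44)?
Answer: Rational(-131985, 226) ≈ -584.00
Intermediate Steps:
C = -12
Function('T')(m) = Add(-44, Mul(23, m))
a = 140 (a = Mul(Add(-12, Add(6, Mul(-1, 8))), -10) = Mul(Add(-12, Add(6, -8)), -10) = Mul(Add(-12, -2), -10) = Mul(-14, -10) = 140)
Add(Pow(Add(Function('T')(-14), a), -1), Add(-570, -14)) = Add(Pow(Add(Add(-44, Mul(23, -14)), 140), -1), Add(-570, -14)) = Add(Pow(Add(Add(-44, -322), 140), -1), -584) = Add(Pow(Add(-366, 140), -1), -584) = Add(Pow(-226, -1), -584) = Add(Rational(-1, 226), -584) = Rational(-131985, 226)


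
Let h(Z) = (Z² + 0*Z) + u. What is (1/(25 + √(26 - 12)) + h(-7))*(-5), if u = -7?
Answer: -128435/611 + 5*√14/611 ≈ -210.17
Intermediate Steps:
h(Z) = -7 + Z² (h(Z) = (Z² + 0*Z) - 7 = (Z² + 0) - 7 = Z² - 7 = -7 + Z²)
(1/(25 + √(26 - 12)) + h(-7))*(-5) = (1/(25 + √(26 - 12)) + (-7 + (-7)²))*(-5) = (1/(25 + √14) + (-7 + 49))*(-5) = (1/(25 + √14) + 42)*(-5) = (42 + 1/(25 + √14))*(-5) = -210 - 5/(25 + √14)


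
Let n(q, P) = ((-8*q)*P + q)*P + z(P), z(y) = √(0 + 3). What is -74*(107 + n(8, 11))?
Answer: 558626 - 74*√3 ≈ 5.5850e+5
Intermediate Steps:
z(y) = √3
n(q, P) = √3 + P*(q - 8*P*q) (n(q, P) = ((-8*q)*P + q)*P + √3 = (-8*P*q + q)*P + √3 = (q - 8*P*q)*P + √3 = P*(q - 8*P*q) + √3 = √3 + P*(q - 8*P*q))
-74*(107 + n(8, 11)) = -74*(107 + (√3 + 11*8 - 8*8*11²)) = -74*(107 + (√3 + 88 - 8*8*121)) = -74*(107 + (√3 + 88 - 7744)) = -74*(107 + (-7656 + √3)) = -74*(-7549 + √3) = 558626 - 74*√3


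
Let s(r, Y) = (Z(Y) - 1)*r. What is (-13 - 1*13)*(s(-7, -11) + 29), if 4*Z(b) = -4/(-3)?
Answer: -2626/3 ≈ -875.33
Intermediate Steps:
Z(b) = 1/3 (Z(b) = (-4/(-3))/4 = (-4*(-1/3))/4 = (1/4)*(4/3) = 1/3)
s(r, Y) = -2*r/3 (s(r, Y) = (1/3 - 1)*r = -2*r/3)
(-13 - 1*13)*(s(-7, -11) + 29) = (-13 - 1*13)*(-2/3*(-7) + 29) = (-13 - 13)*(14/3 + 29) = -26*101/3 = -2626/3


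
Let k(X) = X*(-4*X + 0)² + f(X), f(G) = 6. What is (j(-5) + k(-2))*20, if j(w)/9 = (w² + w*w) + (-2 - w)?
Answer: 7100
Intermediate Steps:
j(w) = -18 - 9*w + 18*w² (j(w) = 9*((w² + w*w) + (-2 - w)) = 9*((w² + w²) + (-2 - w)) = 9*(2*w² + (-2 - w)) = 9*(-2 - w + 2*w²) = -18 - 9*w + 18*w²)
k(X) = 6 + 16*X³ (k(X) = X*(-4*X + 0)² + 6 = X*(-4*X)² + 6 = X*(16*X²) + 6 = 16*X³ + 6 = 6 + 16*X³)
(j(-5) + k(-2))*20 = ((-18 - 9*(-5) + 18*(-5)²) + (6 + 16*(-2)³))*20 = ((-18 + 45 + 18*25) + (6 + 16*(-8)))*20 = ((-18 + 45 + 450) + (6 - 128))*20 = (477 - 122)*20 = 355*20 = 7100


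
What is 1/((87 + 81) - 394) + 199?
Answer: 44973/226 ≈ 199.00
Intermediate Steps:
1/((87 + 81) - 394) + 199 = 1/(168 - 394) + 199 = 1/(-226) + 199 = -1/226 + 199 = 44973/226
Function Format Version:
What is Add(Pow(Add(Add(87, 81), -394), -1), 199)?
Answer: Rational(44973, 226) ≈ 199.00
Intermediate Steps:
Add(Pow(Add(Add(87, 81), -394), -1), 199) = Add(Pow(Add(168, -394), -1), 199) = Add(Pow(-226, -1), 199) = Add(Rational(-1, 226), 199) = Rational(44973, 226)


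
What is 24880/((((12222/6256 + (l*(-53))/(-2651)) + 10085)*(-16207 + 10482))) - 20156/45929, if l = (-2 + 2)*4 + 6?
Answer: -1932313771780648812/4398799207725465725 ≈ -0.43928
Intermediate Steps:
l = 6 (l = 0*4 + 6 = 0 + 6 = 6)
24880/((((12222/6256 + (l*(-53))/(-2651)) + 10085)*(-16207 + 10482))) - 20156/45929 = 24880/((((12222/6256 + (6*(-53))/(-2651)) + 10085)*(-16207 + 10482))) - 20156/45929 = 24880/((((12222*(1/6256) - 318*(-1/2651)) + 10085)*(-5725))) - 20156*1/45929 = 24880/((((6111/3128 + 318/2651) + 10085)*(-5725))) - 20156/45929 = 24880/(((17194965/8292328 + 10085)*(-5725))) - 20156/45929 = 24880/(((83645322845/8292328)*(-5725))) - 20156/45929 = 24880/(-478869473287625/8292328) - 20156/45929 = 24880*(-8292328/478869473287625) - 20156/45929 = -41262624128/95773894657525 - 20156/45929 = -1932313771780648812/4398799207725465725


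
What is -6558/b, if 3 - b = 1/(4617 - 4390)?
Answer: -744333/340 ≈ -2189.2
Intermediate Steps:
b = 680/227 (b = 3 - 1/(4617 - 4390) = 3 - 1/227 = 680/227 ≈ 2.9956)
-6558/b = -6558/680/227 = -6558*227/680 = -744333/340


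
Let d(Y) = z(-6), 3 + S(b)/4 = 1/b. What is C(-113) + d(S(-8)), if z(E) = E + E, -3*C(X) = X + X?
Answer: 190/3 ≈ 63.333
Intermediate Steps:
S(b) = -12 + 4/b
C(X) = -2*X/3 (C(X) = -(X + X)/3 = -2*X/3)
z(E) = 2*E
d(Y) = -12 (d(Y) = 2*(-6) = -12)
C(-113) + d(S(-8)) = -⅔*(-113) - 12 = 226/3 - 12 = 190/3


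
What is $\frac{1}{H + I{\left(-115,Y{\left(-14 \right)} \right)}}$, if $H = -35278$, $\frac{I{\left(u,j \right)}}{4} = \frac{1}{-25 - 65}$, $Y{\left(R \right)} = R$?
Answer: $- \frac{45}{1587512} \approx -2.8346 \cdot 10^{-5}$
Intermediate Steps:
$I{\left(u,j \right)} = - \frac{2}{45}$ ($I{\left(u,j \right)} = \frac{4}{-25 - 65} = \frac{4}{-90} = 4 \left(- \frac{1}{90}\right) = - \frac{2}{45}$)
$\frac{1}{H + I{\left(-115,Y{\left(-14 \right)} \right)}} = \frac{1}{-35278 - \frac{2}{45}} = \frac{1}{- \frac{1587512}{45}} = - \frac{45}{1587512}$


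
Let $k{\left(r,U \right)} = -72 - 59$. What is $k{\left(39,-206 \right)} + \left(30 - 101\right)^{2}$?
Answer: $4910$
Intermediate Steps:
$k{\left(r,U \right)} = -131$ ($k{\left(r,U \right)} = -72 - 59 = -131$)
$k{\left(39,-206 \right)} + \left(30 - 101\right)^{2} = -131 + \left(30 - 101\right)^{2} = -131 + \left(-71\right)^{2} = -131 + 5041 = 4910$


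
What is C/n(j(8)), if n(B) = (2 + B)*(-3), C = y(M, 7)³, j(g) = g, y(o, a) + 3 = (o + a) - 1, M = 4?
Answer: -343/30 ≈ -11.433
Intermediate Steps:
y(o, a) = -4 + a + o (y(o, a) = -3 + ((o + a) - 1) = -3 + ((a + o) - 1) = -3 + (-1 + a + o) = -4 + a + o)
C = 343 (C = (-4 + 7 + 4)³ = 7³ = 343)
n(B) = -6 - 3*B
C/n(j(8)) = 343/(-6 - 3*8) = 343/(-6 - 24) = 343/(-30) = 343*(-1/30) = -343/30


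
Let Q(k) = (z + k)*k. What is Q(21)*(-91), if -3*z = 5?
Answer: -36946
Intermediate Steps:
z = -5/3 (z = -⅓*5 = -5/3 ≈ -1.6667)
Q(k) = k*(-5/3 + k) (Q(k) = (-5/3 + k)*k = k*(-5/3 + k))
Q(21)*(-91) = ((⅓)*21*(-5 + 3*21))*(-91) = ((⅓)*21*(-5 + 63))*(-91) = ((⅓)*21*58)*(-91) = 406*(-91) = -36946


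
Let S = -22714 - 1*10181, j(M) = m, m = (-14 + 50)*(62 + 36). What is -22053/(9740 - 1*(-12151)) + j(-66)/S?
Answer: -29728329/26670535 ≈ -1.1147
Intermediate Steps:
m = 3528 (m = 36*98 = 3528)
j(M) = 3528
S = -32895 (S = -22714 - 10181 = -32895)
-22053/(9740 - 1*(-12151)) + j(-66)/S = -22053/(9740 - 1*(-12151)) + 3528/(-32895) = -22053/(9740 + 12151) + 3528*(-1/32895) = -22053/21891 - 392/3655 = -22053*1/21891 - 392/3655 = -7351/7297 - 392/3655 = -29728329/26670535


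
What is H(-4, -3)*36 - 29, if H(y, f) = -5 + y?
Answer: -353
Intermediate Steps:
H(-4, -3)*36 - 29 = (-5 - 4)*36 - 29 = -9*36 - 29 = -324 - 29 = -353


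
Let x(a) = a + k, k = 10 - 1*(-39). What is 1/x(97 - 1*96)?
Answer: 1/50 ≈ 0.020000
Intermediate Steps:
k = 49 (k = 10 + 39 = 49)
x(a) = 49 + a (x(a) = a + 49 = 49 + a)
1/x(97 - 1*96) = 1/(49 + (97 - 1*96)) = 1/(49 + (97 - 96)) = 1/(49 + 1) = 1/50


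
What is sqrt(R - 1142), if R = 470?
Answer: 4*I*sqrt(42) ≈ 25.923*I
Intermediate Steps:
sqrt(R - 1142) = sqrt(470 - 1142) = sqrt(-672) = 4*I*sqrt(42)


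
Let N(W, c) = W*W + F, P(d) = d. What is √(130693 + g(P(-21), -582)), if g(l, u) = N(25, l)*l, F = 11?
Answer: √117337 ≈ 342.54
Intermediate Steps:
N(W, c) = 11 + W² (N(W, c) = W*W + 11 = W² + 11 = 11 + W²)
g(l, u) = 636*l (g(l, u) = (11 + 25²)*l = (11 + 625)*l = 636*l)
√(130693 + g(P(-21), -582)) = √(130693 + 636*(-21)) = √(130693 - 13356) = √117337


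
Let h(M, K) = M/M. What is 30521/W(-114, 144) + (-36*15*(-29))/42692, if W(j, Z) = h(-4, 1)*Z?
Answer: 326314393/1536912 ≈ 212.32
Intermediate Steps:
h(M, K) = 1
W(j, Z) = Z (W(j, Z) = 1*Z = Z)
30521/W(-114, 144) + (-36*15*(-29))/42692 = 30521/144 + (-36*15*(-29))/42692 = 30521*(1/144) - 540*(-29)*(1/42692) = 30521/144 + 15660*(1/42692) = 30521/144 + 3915/10673 = 326314393/1536912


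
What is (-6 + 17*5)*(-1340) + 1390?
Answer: -104470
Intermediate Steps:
(-6 + 17*5)*(-1340) + 1390 = (-6 + 85)*(-1340) + 1390 = 79*(-1340) + 1390 = -105860 + 1390 = -104470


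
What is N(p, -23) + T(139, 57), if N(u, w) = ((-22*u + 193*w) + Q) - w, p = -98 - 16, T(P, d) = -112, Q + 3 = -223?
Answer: -2246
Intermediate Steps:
Q = -226 (Q = -3 - 223 = -226)
p = -114
N(u, w) = -226 - 22*u + 192*w (N(u, w) = ((-22*u + 193*w) - 226) - w = (-226 - 22*u + 193*w) - w = -226 - 22*u + 192*w)
N(p, -23) + T(139, 57) = (-226 - 22*(-114) + 192*(-23)) - 112 = (-226 + 2508 - 4416) - 112 = -2134 - 112 = -2246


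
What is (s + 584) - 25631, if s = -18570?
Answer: -43617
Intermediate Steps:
(s + 584) - 25631 = (-18570 + 584) - 25631 = -17986 - 25631 = -43617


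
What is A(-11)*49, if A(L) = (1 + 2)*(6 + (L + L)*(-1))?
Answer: 4116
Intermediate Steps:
A(L) = 18 - 6*L (A(L) = 3*(6 + (2*L)*(-1)) = 3*(6 - 2*L) = 18 - 6*L)
A(-11)*49 = (18 - 6*(-11))*49 = (18 + 66)*49 = 84*49 = 4116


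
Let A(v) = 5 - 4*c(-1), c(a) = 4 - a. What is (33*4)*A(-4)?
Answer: -1980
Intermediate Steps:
A(v) = -15 (A(v) = 5 - 4*(4 - 1*(-1)) = 5 - 4*(4 + 1) = 5 - 4*5 = 5 - 20 = -15)
(33*4)*A(-4) = (33*4)*(-15) = 132*(-15) = -1980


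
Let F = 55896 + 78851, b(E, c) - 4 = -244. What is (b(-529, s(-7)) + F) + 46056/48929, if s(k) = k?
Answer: 6581339059/48929 ≈ 1.3451e+5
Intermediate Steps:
b(E, c) = -240 (b(E, c) = 4 - 244 = -240)
F = 134747
(b(-529, s(-7)) + F) + 46056/48929 = (-240 + 134747) + 46056/48929 = 134507 + 46056*(1/48929) = 134507 + 46056/48929 = 6581339059/48929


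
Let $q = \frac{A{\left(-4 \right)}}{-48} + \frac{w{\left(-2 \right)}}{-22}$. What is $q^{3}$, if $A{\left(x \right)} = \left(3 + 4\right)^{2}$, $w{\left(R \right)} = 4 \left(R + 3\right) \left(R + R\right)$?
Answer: $- \frac{3723875}{147197952} \approx -0.025298$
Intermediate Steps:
$w{\left(R \right)} = 8 R \left(3 + R\right)$ ($w{\left(R \right)} = 4 \left(3 + R\right) 2 R = 4 \cdot 2 R \left(3 + R\right) = 8 R \left(3 + R\right)$)
$A{\left(x \right)} = 49$ ($A{\left(x \right)} = 7^{2} = 49$)
$q = - \frac{155}{528}$ ($q = \frac{49}{-48} + \frac{8 \left(-2\right) \left(3 - 2\right)}{-22} = 49 \left(- \frac{1}{48}\right) + 8 \left(-2\right) 1 \left(- \frac{1}{22}\right) = - \frac{49}{48} - - \frac{8}{11} = - \frac{49}{48} + \frac{8}{11} = - \frac{155}{528} \approx -0.29356$)
$q^{3} = \left(- \frac{155}{528}\right)^{3} = - \frac{3723875}{147197952}$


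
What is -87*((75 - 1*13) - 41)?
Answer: -1827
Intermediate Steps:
-87*((75 - 1*13) - 41) = -87*((75 - 13) - 41) = -87*(62 - 41) = -87*21 = -1827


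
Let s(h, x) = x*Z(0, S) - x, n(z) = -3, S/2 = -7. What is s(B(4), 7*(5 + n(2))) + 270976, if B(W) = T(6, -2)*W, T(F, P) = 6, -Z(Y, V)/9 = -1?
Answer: 271088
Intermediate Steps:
S = -14 (S = 2*(-7) = -14)
Z(Y, V) = 9 (Z(Y, V) = -9*(-1) = 9)
B(W) = 6*W
s(h, x) = 8*x (s(h, x) = x*9 - x = 9*x - x = 8*x)
s(B(4), 7*(5 + n(2))) + 270976 = 8*(7*(5 - 3)) + 270976 = 8*(7*2) + 270976 = 8*14 + 270976 = 112 + 270976 = 271088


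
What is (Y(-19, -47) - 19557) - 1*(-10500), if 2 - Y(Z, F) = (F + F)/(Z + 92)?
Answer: -660921/73 ≈ -9053.7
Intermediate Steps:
Y(Z, F) = 2 - 2*F/(92 + Z) (Y(Z, F) = 2 - (F + F)/(Z + 92) = 2 - 2*F/(92 + Z))
(Y(-19, -47) - 19557) - 1*(-10500) = (2*(92 - 19 - 1*(-47))/(92 - 19) - 19557) - 1*(-10500) = (2*(92 - 19 + 47)/73 - 19557) + 10500 = (2*(1/73)*120 - 19557) + 10500 = (240/73 - 19557) + 10500 = -1427421/73 + 10500 = -660921/73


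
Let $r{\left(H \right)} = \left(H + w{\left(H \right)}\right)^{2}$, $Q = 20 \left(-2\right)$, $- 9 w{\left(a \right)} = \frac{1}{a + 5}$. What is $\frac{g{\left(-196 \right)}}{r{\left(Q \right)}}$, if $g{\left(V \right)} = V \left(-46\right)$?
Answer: $\frac{894612600}{158734801} \approx 5.6359$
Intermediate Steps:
$w{\left(a \right)} = - \frac{1}{9 \left(5 + a\right)}$ ($w{\left(a \right)} = - \frac{1}{9 \left(a + 5\right)} = - \frac{1}{9 \left(5 + a\right)}$)
$g{\left(V \right)} = - 46 V$
$Q = -40$
$r{\left(H \right)} = \left(H - \frac{1}{45 + 9 H}\right)^{2}$
$\frac{g{\left(-196 \right)}}{r{\left(Q \right)}} = \frac{\left(-46\right) \left(-196\right)}{\left(-40 - \frac{1}{45 + 9 \left(-40\right)}\right)^{2}} = \frac{9016}{\left(-40 - \frac{1}{45 - 360}\right)^{2}} = \frac{9016}{\left(-40 - \frac{1}{-315}\right)^{2}} = \frac{9016}{\left(-40 - - \frac{1}{315}\right)^{2}} = \frac{9016}{\left(-40 + \frac{1}{315}\right)^{2}} = \frac{9016}{\left(- \frac{12599}{315}\right)^{2}} = \frac{9016}{\frac{158734801}{99225}} = 9016 \cdot \frac{99225}{158734801} = \frac{894612600}{158734801}$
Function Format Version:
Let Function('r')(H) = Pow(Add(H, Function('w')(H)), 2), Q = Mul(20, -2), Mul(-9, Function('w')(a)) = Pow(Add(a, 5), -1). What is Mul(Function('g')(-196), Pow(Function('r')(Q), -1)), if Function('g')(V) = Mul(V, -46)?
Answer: Rational(894612600, 158734801) ≈ 5.6359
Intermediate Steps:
Function('w')(a) = Mul(Rational(-1, 9), Pow(Add(5, a), -1)) (Function('w')(a) = Mul(Rational(-1, 9), Pow(Add(a, 5), -1)) = Mul(Rational(-1, 9), Pow(Add(5, a), -1)))
Function('g')(V) = Mul(-46, V)
Q = -40
Function('r')(H) = Pow(Add(H, Mul(-1, Pow(Add(45, Mul(9, H)), -1))), 2)
Mul(Function('g')(-196), Pow(Function('r')(Q), -1)) = Mul(Mul(-46, -196), Pow(Pow(Add(-40, Mul(-1, Pow(Add(45, Mul(9, -40)), -1))), 2), -1)) = Mul(9016, Pow(Pow(Add(-40, Mul(-1, Pow(Add(45, -360), -1))), 2), -1)) = Mul(9016, Pow(Pow(Add(-40, Mul(-1, Pow(-315, -1))), 2), -1)) = Mul(9016, Pow(Pow(Add(-40, Mul(-1, Rational(-1, 315))), 2), -1)) = Mul(9016, Pow(Pow(Add(-40, Rational(1, 315)), 2), -1)) = Mul(9016, Pow(Pow(Rational(-12599, 315), 2), -1)) = Mul(9016, Pow(Rational(158734801, 99225), -1)) = Mul(9016, Rational(99225, 158734801)) = Rational(894612600, 158734801)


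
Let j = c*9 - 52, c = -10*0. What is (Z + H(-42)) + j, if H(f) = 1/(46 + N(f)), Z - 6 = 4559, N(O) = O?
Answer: 18053/4 ≈ 4513.3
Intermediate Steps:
c = 0
Z = 4565 (Z = 6 + 4559 = 4565)
j = -52 (j = 0*9 - 52 = 0 - 52 = -52)
H(f) = 1/(46 + f)
(Z + H(-42)) + j = (4565 + 1/(46 - 42)) - 52 = (4565 + 1/4) - 52 = (4565 + ¼) - 52 = 18261/4 - 52 = 18053/4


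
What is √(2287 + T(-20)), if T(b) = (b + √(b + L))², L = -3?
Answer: 2*√(666 - 10*I*√23) ≈ 51.647 - 1.8571*I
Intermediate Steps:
T(b) = (b + √(-3 + b))² (T(b) = (b + √(b - 3))² = (b + √(-3 + b))²)
√(2287 + T(-20)) = √(2287 + (-20 + √(-3 - 20))²) = √(2287 + (-20 + √(-23))²) = √(2287 + (-20 + I*√23)²)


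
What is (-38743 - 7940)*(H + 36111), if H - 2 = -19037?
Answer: -797158908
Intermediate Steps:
H = -19035 (H = 2 - 19037 = -19035)
(-38743 - 7940)*(H + 36111) = (-38743 - 7940)*(-19035 + 36111) = -46683*17076 = -797158908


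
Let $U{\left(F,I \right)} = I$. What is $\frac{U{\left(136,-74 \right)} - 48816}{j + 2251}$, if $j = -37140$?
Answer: $\frac{48890}{34889} \approx 1.4013$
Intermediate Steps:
$\frac{U{\left(136,-74 \right)} - 48816}{j + 2251} = \frac{-74 - 48816}{-37140 + 2251} = - \frac{48890}{-34889} = \left(-48890\right) \left(- \frac{1}{34889}\right) = \frac{48890}{34889}$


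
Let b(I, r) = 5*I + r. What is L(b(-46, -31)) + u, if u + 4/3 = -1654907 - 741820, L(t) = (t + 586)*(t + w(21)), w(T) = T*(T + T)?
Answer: -6584710/3 ≈ -2.1949e+6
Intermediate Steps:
w(T) = 2*T**2 (w(T) = T*(2*T) = 2*T**2)
b(I, r) = r + 5*I
L(t) = (586 + t)*(882 + t) (L(t) = (t + 586)*(t + 2*21**2) = (586 + t)*(t + 2*441) = (586 + t)*(t + 882) = (586 + t)*(882 + t))
u = -7190185/3 (u = -4/3 + (-1654907 - 741820) = -4/3 - 2396727 = -7190185/3 ≈ -2.3967e+6)
L(b(-46, -31)) + u = (516852 + (-31 + 5*(-46))**2 + 1468*(-31 + 5*(-46))) - 7190185/3 = (516852 + (-31 - 230)**2 + 1468*(-31 - 230)) - 7190185/3 = (516852 + (-261)**2 + 1468*(-261)) - 7190185/3 = (516852 + 68121 - 383148) - 7190185/3 = 201825 - 7190185/3 = -6584710/3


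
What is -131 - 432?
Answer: -563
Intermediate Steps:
-131 - 432 = -563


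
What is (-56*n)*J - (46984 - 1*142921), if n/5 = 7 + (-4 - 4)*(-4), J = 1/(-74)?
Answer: 3555129/37 ≈ 96085.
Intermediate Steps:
J = -1/74 ≈ -0.013514
n = 195 (n = 5*(7 + (-4 - 4)*(-4)) = 5*(7 - 8*(-4)) = 5*(7 + 32) = 5*39 = 195)
(-56*n)*J - (46984 - 1*142921) = -56*195*(-1/74) - (46984 - 1*142921) = -10920*(-1/74) - (46984 - 142921) = 5460/37 - 1*(-95937) = 5460/37 + 95937 = 3555129/37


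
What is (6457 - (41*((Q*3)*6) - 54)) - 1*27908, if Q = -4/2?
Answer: -19921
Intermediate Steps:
Q = -2 (Q = -4*½ = -2)
(6457 - (41*((Q*3)*6) - 54)) - 1*27908 = (6457 - (41*(-2*3*6) - 54)) - 1*27908 = (6457 - (41*(-6*6) - 54)) - 27908 = (6457 - (41*(-36) - 54)) - 27908 = (6457 - (-1476 - 54)) - 27908 = (6457 - 1*(-1530)) - 27908 = (6457 + 1530) - 27908 = 7987 - 27908 = -19921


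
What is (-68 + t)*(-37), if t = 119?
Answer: -1887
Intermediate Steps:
(-68 + t)*(-37) = (-68 + 119)*(-37) = 51*(-37) = -1887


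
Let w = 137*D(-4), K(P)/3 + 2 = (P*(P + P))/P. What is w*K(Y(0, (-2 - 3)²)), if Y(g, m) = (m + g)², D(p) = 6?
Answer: 3077568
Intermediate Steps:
Y(g, m) = (g + m)²
K(P) = -6 + 6*P (K(P) = -6 + 3*((P*(P + P))/P) = -6 + 3*((P*(2*P))/P) = -6 + 3*((2*P²)/P) = -6 + 3*(2*P) = -6 + 6*P)
w = 822 (w = 137*6 = 822)
w*K(Y(0, (-2 - 3)²)) = 822*(-6 + 6*(0 + (-2 - 3)²)²) = 822*(-6 + 6*(0 + (-5)²)²) = 822*(-6 + 6*(0 + 25)²) = 822*(-6 + 6*25²) = 822*(-6 + 6*625) = 822*(-6 + 3750) = 822*3744 = 3077568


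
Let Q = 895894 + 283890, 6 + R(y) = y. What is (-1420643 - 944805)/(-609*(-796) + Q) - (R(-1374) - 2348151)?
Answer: 977726190385/416137 ≈ 2.3495e+6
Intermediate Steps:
R(y) = -6 + y
Q = 1179784
(-1420643 - 944805)/(-609*(-796) + Q) - (R(-1374) - 2348151) = (-1420643 - 944805)/(-609*(-796) + 1179784) - ((-6 - 1374) - 2348151) = -2365448/(484764 + 1179784) - (-1380 - 2348151) = -2365448/1664548 - 1*(-2349531) = -2365448*1/1664548 + 2349531 = -591362/416137 + 2349531 = 977726190385/416137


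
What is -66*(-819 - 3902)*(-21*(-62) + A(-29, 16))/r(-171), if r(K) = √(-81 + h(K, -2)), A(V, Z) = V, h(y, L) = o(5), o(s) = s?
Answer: -10438131*I*√19 ≈ -4.5499e+7*I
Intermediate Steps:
h(y, L) = 5
r(K) = 2*I*√19 (r(K) = √(-81 + 5) = √(-76) = 2*I*√19)
-66*(-819 - 3902)*(-21*(-62) + A(-29, 16))/r(-171) = -66*(-819 - 3902)*(-21*(-62) - 29)/(2*I*√19) = -66*(-4721*(1302 - 29))*(-I*√19/38) = -66*(-4721*1273)*(-I*√19/38) = -(-396648978)*(-I*√19/38) = -10438131*I*√19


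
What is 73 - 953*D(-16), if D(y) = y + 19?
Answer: -2786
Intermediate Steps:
D(y) = 19 + y
73 - 953*D(-16) = 73 - 953*(19 - 16) = 73 - 953*3 = 73 - 2859 = -2786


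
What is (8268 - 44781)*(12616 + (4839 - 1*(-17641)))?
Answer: -1281460248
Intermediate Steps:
(8268 - 44781)*(12616 + (4839 - 1*(-17641))) = -36513*(12616 + (4839 + 17641)) = -36513*(12616 + 22480) = -36513*35096 = -1281460248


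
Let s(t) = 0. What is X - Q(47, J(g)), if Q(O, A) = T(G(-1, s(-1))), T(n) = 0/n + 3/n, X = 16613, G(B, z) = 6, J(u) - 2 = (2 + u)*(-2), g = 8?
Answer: 33225/2 ≈ 16613.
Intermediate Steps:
J(u) = -2 - 2*u (J(u) = 2 + (2 + u)*(-2) = 2 + (-4 - 2*u) = -2 - 2*u)
T(n) = 3/n (T(n) = 0 + 3/n = 3/n)
Q(O, A) = 1/2 (Q(O, A) = 3/6 = 3*(1/6) = 1/2)
X - Q(47, J(g)) = 16613 - 1*1/2 = 16613 - 1/2 = 33225/2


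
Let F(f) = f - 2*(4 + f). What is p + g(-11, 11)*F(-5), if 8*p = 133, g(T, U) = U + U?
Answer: -395/8 ≈ -49.375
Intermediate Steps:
g(T, U) = 2*U
p = 133/8 (p = (1/8)*133 = 133/8 ≈ 16.625)
F(f) = -8 - f (F(f) = f - (8 + 2*f) = f + (-8 - 2*f) = -8 - f)
p + g(-11, 11)*F(-5) = 133/8 + (2*11)*(-8 - 1*(-5)) = 133/8 + 22*(-8 + 5) = 133/8 + 22*(-3) = 133/8 - 66 = -395/8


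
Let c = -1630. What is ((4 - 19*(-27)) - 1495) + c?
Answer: -2608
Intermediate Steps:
((4 - 19*(-27)) - 1495) + c = ((4 - 19*(-27)) - 1495) - 1630 = ((4 + 513) - 1495) - 1630 = (517 - 1495) - 1630 = -978 - 1630 = -2608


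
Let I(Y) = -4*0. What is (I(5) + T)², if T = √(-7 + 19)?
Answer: 12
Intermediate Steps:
I(Y) = 0
T = 2*√3 (T = √12 = 2*√3 ≈ 3.4641)
(I(5) + T)² = (0 + 2*√3)² = (2*√3)² = 12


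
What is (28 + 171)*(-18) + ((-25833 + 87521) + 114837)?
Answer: 172943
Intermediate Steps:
(28 + 171)*(-18) + ((-25833 + 87521) + 114837) = 199*(-18) + (61688 + 114837) = -3582 + 176525 = 172943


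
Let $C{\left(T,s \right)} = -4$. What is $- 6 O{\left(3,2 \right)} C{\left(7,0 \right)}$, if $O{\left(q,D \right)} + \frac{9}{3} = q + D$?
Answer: $48$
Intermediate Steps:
$O{\left(q,D \right)} = -3 + D + q$ ($O{\left(q,D \right)} = -3 + \left(q + D\right) = -3 + \left(D + q\right) = -3 + D + q$)
$- 6 O{\left(3,2 \right)} C{\left(7,0 \right)} = - 6 \left(-3 + 2 + 3\right) \left(-4\right) = \left(-6\right) 2 \left(-4\right) = \left(-12\right) \left(-4\right) = 48$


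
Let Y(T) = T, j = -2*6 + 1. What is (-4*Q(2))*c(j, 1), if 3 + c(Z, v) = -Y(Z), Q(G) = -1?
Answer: 32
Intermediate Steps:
j = -11 (j = -12 + 1 = -11)
c(Z, v) = -3 - Z
(-4*Q(2))*c(j, 1) = (-4*(-1))*(-3 - 1*(-11)) = 4*(-3 + 11) = 4*8 = 32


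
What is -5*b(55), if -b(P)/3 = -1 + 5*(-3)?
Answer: -240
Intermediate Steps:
b(P) = 48 (b(P) = -3*(-1 + 5*(-3)) = -3*(-1 - 15) = -3*(-16) = 48)
-5*b(55) = -5*48 = -240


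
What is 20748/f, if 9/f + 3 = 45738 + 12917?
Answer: 405637232/3 ≈ 1.3521e+8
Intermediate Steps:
f = 9/58652 (f = 9/(-3 + (45738 + 12917)) = 9/(-3 + 58655) = 9/58652 ≈ 0.00015345)
20748/f = 20748/(9/58652) = 20748*(58652/9) = 405637232/3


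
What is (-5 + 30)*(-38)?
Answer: -950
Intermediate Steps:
(-5 + 30)*(-38) = 25*(-38) = -950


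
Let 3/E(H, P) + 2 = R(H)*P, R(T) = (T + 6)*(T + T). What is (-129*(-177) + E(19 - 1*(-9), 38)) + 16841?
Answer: 2870413903/72350 ≈ 39674.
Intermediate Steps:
R(T) = 2*T*(6 + T) (R(T) = (6 + T)*(2*T) = 2*T*(6 + T))
E(H, P) = 3/(-2 + 2*H*P*(6 + H)) (E(H, P) = 3/(-2 + (2*H*(6 + H))*P) = 3/(-2 + 2*H*P*(6 + H)))
(-129*(-177) + E(19 - 1*(-9), 38)) + 16841 = (-129*(-177) + 3/(2*(-1 + (19 - 1*(-9))*38*(6 + (19 - 1*(-9)))))) + 16841 = (22833 + 3/(2*(-1 + (19 + 9)*38*(6 + (19 + 9))))) + 16841 = (22833 + 3/(2*(-1 + 28*38*(6 + 28)))) + 16841 = (22833 + 3/(2*(-1 + 28*38*34))) + 16841 = (22833 + 3/(2*(-1 + 36176))) + 16841 = (22833 + (3/2)/36175) + 16841 = (22833 + (3/2)*(1/36175)) + 16841 = (22833 + 3/72350) + 16841 = 1651967553/72350 + 16841 = 2870413903/72350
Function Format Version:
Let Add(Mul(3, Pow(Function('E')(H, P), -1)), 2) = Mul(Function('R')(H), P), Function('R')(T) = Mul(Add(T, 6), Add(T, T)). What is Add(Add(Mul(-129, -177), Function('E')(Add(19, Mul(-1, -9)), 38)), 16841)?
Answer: Rational(2870413903, 72350) ≈ 39674.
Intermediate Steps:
Function('R')(T) = Mul(2, T, Add(6, T)) (Function('R')(T) = Mul(Add(6, T), Mul(2, T)) = Mul(2, T, Add(6, T)))
Function('E')(H, P) = Mul(3, Pow(Add(-2, Mul(2, H, P, Add(6, H))), -1)) (Function('E')(H, P) = Mul(3, Pow(Add(-2, Mul(Mul(2, H, Add(6, H)), P)), -1)) = Mul(3, Pow(Add(-2, Mul(2, H, P, Add(6, H))), -1)))
Add(Add(Mul(-129, -177), Function('E')(Add(19, Mul(-1, -9)), 38)), 16841) = Add(Add(Mul(-129, -177), Mul(Rational(3, 2), Pow(Add(-1, Mul(Add(19, Mul(-1, -9)), 38, Add(6, Add(19, Mul(-1, -9))))), -1))), 16841) = Add(Add(22833, Mul(Rational(3, 2), Pow(Add(-1, Mul(Add(19, 9), 38, Add(6, Add(19, 9)))), -1))), 16841) = Add(Add(22833, Mul(Rational(3, 2), Pow(Add(-1, Mul(28, 38, Add(6, 28))), -1))), 16841) = Add(Add(22833, Mul(Rational(3, 2), Pow(Add(-1, Mul(28, 38, 34)), -1))), 16841) = Add(Add(22833, Mul(Rational(3, 2), Pow(Add(-1, 36176), -1))), 16841) = Add(Add(22833, Mul(Rational(3, 2), Pow(36175, -1))), 16841) = Add(Add(22833, Mul(Rational(3, 2), Rational(1, 36175))), 16841) = Add(Add(22833, Rational(3, 72350)), 16841) = Add(Rational(1651967553, 72350), 16841) = Rational(2870413903, 72350)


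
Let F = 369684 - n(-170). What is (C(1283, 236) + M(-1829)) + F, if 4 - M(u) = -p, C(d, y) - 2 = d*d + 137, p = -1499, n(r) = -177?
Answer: 2014594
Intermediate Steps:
C(d, y) = 139 + d**2 (C(d, y) = 2 + (d*d + 137) = 2 + (d**2 + 137) = 2 + (137 + d**2) = 139 + d**2)
M(u) = -1495 (M(u) = 4 - (-1)*(-1499) = 4 - 1*1499 = 4 - 1499 = -1495)
F = 369861 (F = 369684 - 1*(-177) = 369684 + 177 = 369861)
(C(1283, 236) + M(-1829)) + F = ((139 + 1283**2) - 1495) + 369861 = ((139 + 1646089) - 1495) + 369861 = (1646228 - 1495) + 369861 = 1644733 + 369861 = 2014594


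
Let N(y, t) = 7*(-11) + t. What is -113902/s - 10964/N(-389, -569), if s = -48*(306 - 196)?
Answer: 32867653/852720 ≈ 38.544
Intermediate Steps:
s = -5280 (s = -48*110 = -5280)
N(y, t) = -77 + t
-113902/s - 10964/N(-389, -569) = -113902/(-5280) - 10964/(-77 - 569) = -113902*(-1/5280) - 10964/(-646) = 56951/2640 - 10964*(-1/646) = 56951/2640 + 5482/323 = 32867653/852720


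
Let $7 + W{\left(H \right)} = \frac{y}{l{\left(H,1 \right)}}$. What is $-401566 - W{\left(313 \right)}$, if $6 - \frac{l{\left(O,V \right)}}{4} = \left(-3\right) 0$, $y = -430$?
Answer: $- \frac{4818493}{12} \approx -4.0154 \cdot 10^{5}$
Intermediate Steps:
$l{\left(O,V \right)} = 24$ ($l{\left(O,V \right)} = 24 - 4 \left(\left(-3\right) 0\right) = 24 - 0 = 24 + 0 = 24$)
$W{\left(H \right)} = - \frac{299}{12}$ ($W{\left(H \right)} = -7 - \frac{430}{24} = -7 - \frac{215}{12} = - \frac{299}{12}$)
$-401566 - W{\left(313 \right)} = -401566 - - \frac{299}{12} = -401566 + \frac{299}{12} = - \frac{4818493}{12}$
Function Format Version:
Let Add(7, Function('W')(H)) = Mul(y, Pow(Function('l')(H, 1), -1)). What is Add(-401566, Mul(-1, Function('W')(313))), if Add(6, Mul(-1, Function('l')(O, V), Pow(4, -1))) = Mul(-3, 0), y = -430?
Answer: Rational(-4818493, 12) ≈ -4.0154e+5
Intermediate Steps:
Function('l')(O, V) = 24 (Function('l')(O, V) = Add(24, Mul(-4, Mul(-3, 0))) = Add(24, Mul(-4, 0)) = Add(24, 0) = 24)
Function('W')(H) = Rational(-299, 12) (Function('W')(H) = Add(-7, Mul(-430, Pow(24, -1))) = Add(-7, Mul(-430, Rational(1, 24))) = Add(-7, Rational(-215, 12)) = Rational(-299, 12))
Add(-401566, Mul(-1, Function('W')(313))) = Add(-401566, Mul(-1, Rational(-299, 12))) = Add(-401566, Rational(299, 12)) = Rational(-4818493, 12)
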